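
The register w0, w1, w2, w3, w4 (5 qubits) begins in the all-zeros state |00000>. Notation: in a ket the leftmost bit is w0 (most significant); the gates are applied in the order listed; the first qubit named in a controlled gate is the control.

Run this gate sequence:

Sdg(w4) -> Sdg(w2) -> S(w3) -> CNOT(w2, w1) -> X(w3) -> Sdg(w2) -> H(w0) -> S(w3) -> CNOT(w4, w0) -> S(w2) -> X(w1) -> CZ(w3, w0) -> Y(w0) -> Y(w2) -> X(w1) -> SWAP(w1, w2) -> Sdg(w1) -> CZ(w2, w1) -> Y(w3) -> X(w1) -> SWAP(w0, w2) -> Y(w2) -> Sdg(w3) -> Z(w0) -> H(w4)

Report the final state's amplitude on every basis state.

The final amplitudes are 1/2 on |00000>, 1/2 on |00001>, -1/2 on |00100>, -1/2 on |00101>, and 0 on every other basis state.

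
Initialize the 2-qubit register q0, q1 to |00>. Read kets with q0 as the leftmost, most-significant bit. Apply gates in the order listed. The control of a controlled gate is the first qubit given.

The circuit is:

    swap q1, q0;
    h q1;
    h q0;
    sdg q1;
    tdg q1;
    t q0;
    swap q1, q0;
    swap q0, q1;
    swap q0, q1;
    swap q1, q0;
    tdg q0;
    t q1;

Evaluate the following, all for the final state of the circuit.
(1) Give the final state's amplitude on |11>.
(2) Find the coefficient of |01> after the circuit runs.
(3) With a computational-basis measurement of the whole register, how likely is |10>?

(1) The amplitude on |11> is -I/2. Key observation: the block from step 5 through step 12 cancels to the identity and can be dropped.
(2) |01> carries amplitude -I/2 in the final state.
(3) Outcome |10> occurs with probability 1/4.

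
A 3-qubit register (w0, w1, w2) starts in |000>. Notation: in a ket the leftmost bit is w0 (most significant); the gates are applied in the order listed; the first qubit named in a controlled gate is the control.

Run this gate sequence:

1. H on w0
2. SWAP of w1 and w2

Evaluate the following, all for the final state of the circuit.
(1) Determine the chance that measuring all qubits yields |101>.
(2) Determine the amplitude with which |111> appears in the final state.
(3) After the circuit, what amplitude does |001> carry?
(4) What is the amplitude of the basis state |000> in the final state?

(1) The probability of measuring |101> is 0.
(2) The final state's coefficient on |111> equals 0.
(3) The amplitude on |001> is 0.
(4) The amplitude on |000> is sqrt(2)/2.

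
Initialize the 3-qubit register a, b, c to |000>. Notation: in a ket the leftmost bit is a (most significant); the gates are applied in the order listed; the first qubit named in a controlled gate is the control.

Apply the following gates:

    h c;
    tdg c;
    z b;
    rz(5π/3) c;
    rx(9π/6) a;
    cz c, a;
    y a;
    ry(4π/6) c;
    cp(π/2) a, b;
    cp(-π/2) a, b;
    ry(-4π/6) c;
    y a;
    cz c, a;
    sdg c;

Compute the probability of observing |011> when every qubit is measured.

Outcome |011> occurs with probability 0. Key observation: the block from step 6 through step 13 cancels to the identity and can be dropped.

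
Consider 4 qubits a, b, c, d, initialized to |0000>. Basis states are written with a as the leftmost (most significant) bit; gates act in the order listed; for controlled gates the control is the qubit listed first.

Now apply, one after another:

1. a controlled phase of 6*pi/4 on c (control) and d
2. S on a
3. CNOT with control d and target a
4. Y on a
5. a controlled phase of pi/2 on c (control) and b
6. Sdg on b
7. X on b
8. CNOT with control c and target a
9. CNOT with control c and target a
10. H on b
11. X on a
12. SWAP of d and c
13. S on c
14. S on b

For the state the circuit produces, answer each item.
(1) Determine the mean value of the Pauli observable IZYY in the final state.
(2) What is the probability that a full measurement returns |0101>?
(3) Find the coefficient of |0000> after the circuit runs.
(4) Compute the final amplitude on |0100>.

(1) The expectation value of IZYY is 0. Key observation: gates 8-9 undo each other exactly, leaving only the rest of the circuit to track.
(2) Outcome |0101> occurs with probability 0.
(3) The final state's coefficient on |0000> equals sqrt(2)*I/2.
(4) |0100> carries amplitude sqrt(2)/2 in the final state.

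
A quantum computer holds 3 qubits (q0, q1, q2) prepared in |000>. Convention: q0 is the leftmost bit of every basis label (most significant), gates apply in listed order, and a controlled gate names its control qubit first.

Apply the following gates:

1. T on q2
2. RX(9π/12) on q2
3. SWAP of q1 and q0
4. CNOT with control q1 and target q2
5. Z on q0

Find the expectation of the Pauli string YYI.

The observable YYI averages to 0.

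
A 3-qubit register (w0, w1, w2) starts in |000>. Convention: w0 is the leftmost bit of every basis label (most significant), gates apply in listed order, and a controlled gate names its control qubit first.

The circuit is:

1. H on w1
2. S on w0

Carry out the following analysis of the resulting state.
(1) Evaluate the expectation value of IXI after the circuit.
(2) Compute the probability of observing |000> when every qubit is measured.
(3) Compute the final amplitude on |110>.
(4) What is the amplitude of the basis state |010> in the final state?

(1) The expectation value of IXI is 1.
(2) The probability of measuring |000> is 1/2.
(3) |110> carries amplitude 0 in the final state.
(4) |010> carries amplitude sqrt(2)/2 in the final state.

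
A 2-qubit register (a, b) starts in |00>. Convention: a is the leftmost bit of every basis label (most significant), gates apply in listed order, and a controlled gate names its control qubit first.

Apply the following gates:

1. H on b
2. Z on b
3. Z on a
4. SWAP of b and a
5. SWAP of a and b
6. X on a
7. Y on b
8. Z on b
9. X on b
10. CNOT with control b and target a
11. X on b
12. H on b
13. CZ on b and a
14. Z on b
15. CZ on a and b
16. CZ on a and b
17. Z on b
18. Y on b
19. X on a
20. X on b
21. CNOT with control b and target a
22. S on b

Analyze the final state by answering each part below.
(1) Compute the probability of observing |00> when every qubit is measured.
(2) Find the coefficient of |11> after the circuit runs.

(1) A full measurement returns |00> with probability 1/4. Key observation: the block from step 14 through step 17 cancels to the identity and can be dropped.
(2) The amplitude on |11> is -I/2.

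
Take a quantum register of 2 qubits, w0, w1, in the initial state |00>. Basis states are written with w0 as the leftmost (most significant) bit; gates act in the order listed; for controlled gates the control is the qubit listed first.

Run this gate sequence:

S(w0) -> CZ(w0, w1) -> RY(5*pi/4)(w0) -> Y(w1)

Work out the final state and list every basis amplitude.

After the circuit, the state carries amplitude 0 on |00>, -I*sqrt(2 - sqrt(2))/2 on |01>, 0 on |10>, I*sqrt(sqrt(2) + 2)/2 on |11>.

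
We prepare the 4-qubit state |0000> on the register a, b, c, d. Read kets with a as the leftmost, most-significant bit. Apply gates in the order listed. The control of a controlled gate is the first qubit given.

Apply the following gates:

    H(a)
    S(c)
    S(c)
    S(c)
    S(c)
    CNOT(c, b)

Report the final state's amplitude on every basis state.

After the circuit, the state carries amplitude sqrt(2)/2 on |0000>, sqrt(2)/2 on |1000>, and 0 on every other basis state. Key observation: gates 2-5 undo each other exactly, leaving only the rest of the circuit to track.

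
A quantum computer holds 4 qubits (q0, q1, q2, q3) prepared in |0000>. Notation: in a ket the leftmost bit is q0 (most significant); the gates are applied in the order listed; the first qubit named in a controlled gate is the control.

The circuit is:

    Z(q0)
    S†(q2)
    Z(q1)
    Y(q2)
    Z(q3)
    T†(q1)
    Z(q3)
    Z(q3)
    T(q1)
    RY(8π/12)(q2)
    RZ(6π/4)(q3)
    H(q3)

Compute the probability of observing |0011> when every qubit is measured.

The probability of measuring |0011> is 1/8. Key observation: steps 6-9 multiply out to the identity, so the circuit reduces to the remaining gates.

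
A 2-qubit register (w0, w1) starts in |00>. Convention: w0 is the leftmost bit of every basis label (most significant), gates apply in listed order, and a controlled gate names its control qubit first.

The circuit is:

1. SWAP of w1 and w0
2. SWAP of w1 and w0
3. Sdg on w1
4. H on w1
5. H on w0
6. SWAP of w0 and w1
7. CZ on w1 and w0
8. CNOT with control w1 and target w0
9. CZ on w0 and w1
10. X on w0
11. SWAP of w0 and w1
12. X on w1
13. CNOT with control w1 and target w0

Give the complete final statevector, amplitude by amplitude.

The final amplitudes are 1/2 on |00>, -1/2 on |01>, -1/2 on |10>, 1/2 on |11>.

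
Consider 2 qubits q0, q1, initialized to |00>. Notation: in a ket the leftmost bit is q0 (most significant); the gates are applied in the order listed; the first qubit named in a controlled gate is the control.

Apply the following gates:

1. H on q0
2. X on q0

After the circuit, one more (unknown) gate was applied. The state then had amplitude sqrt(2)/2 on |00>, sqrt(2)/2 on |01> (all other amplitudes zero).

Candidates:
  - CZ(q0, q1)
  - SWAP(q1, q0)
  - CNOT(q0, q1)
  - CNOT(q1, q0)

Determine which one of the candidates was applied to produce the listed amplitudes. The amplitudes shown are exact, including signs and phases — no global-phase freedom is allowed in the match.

The applied gate was SWAP(q1, q0).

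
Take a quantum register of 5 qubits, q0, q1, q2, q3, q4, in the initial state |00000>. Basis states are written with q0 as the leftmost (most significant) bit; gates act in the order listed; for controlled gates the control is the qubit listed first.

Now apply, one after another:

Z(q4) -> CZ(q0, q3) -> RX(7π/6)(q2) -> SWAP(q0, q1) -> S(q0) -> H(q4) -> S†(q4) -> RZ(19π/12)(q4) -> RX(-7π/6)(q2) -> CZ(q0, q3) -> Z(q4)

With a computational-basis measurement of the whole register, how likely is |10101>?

The probability of measuring |10101> is 0.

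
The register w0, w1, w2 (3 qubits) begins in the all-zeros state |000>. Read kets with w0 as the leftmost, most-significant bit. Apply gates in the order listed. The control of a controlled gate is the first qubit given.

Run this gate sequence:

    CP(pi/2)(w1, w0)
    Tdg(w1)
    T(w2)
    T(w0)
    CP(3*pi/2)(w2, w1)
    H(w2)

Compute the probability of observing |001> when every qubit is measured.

The probability of measuring |001> is 1/2.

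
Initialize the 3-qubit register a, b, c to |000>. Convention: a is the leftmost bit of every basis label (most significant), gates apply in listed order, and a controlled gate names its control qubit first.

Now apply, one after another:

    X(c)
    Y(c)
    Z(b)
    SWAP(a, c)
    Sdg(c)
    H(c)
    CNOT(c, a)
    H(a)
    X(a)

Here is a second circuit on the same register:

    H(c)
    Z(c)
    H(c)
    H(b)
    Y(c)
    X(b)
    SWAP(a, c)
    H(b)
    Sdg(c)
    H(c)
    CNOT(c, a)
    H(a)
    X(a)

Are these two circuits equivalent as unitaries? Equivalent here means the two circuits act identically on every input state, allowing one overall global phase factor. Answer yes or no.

Yes: on every input state the two circuits agree up to one overall phase factor.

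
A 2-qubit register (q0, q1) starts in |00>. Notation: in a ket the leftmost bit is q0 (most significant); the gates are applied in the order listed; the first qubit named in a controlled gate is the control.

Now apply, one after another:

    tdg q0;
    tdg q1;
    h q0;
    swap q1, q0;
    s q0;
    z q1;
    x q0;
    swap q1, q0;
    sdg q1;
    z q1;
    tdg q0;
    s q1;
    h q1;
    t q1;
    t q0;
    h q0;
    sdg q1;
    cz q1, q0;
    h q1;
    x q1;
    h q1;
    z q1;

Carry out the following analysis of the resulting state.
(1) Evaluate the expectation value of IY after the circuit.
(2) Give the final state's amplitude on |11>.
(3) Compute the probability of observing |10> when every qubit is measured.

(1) The expectation value of IY is -sqrt(2)/2.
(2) |11> carries amplitude sqrt(2)*exp(3*I*pi/4)/2 in the final state.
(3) The probability of measuring |10> is 1/2.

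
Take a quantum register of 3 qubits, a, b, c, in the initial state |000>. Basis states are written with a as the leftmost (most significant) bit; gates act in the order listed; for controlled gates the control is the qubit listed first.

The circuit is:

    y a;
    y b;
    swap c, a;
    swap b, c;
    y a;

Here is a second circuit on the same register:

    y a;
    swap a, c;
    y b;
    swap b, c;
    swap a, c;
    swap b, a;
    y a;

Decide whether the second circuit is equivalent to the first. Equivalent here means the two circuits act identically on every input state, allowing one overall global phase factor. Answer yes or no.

No — the two circuits implement different unitaries, even allowing a global phase.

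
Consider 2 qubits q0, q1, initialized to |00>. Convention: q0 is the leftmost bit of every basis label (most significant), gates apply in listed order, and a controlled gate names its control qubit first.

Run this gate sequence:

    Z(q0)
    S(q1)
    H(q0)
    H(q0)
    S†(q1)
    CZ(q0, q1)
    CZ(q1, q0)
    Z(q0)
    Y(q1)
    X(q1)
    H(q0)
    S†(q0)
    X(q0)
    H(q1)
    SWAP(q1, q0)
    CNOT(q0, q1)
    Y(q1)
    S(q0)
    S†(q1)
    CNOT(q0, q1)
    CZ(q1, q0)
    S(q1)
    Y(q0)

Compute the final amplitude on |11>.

The final state's coefficient on |11> equals -1/2.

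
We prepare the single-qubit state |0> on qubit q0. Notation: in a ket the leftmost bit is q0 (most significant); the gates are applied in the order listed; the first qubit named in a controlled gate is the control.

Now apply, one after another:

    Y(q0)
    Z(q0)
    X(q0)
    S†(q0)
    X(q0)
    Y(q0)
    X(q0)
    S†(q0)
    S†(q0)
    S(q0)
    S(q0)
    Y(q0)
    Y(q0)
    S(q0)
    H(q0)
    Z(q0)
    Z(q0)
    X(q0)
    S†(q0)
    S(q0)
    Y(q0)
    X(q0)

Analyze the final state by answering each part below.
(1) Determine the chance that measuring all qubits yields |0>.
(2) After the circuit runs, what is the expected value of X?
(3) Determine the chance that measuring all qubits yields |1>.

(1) Outcome |0> occurs with probability 1/2.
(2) In the final state, X has expectation 1.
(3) A full measurement returns |1> with probability 1/2.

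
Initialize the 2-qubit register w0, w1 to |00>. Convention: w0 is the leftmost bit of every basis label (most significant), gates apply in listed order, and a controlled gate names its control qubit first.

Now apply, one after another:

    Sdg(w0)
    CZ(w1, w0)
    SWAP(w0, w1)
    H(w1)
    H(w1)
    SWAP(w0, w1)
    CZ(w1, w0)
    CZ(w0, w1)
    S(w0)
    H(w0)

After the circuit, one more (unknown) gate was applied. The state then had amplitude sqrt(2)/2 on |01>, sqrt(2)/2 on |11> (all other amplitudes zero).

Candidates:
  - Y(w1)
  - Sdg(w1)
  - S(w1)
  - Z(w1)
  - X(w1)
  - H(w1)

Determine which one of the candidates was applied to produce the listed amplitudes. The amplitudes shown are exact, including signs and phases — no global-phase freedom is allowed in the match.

It was X(w1) that produced the state shown.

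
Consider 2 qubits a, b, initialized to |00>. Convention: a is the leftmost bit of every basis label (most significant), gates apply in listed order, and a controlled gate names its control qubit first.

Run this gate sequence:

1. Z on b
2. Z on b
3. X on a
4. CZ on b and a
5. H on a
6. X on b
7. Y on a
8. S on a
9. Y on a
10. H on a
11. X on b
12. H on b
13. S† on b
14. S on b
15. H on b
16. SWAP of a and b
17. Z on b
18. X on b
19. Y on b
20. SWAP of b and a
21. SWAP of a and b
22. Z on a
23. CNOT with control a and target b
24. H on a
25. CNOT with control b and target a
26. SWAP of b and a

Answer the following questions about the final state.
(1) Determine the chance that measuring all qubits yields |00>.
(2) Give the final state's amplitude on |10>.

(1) Outcome |00> occurs with probability 1/4. Key observation: the block from step 12 through step 15 cancels to the identity and can be dropped.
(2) The final state's coefficient on |10> equals sqrt(2)*(1 - I)/4.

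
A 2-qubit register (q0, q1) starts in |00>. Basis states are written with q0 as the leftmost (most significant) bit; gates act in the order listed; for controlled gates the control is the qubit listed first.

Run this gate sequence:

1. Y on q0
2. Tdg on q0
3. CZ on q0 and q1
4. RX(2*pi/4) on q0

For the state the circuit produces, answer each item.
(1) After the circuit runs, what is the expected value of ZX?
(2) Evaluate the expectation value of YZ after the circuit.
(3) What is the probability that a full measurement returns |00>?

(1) The observable ZX averages to 0.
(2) The expectation value of YZ is 1.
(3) A full measurement returns |00> with probability 1/2.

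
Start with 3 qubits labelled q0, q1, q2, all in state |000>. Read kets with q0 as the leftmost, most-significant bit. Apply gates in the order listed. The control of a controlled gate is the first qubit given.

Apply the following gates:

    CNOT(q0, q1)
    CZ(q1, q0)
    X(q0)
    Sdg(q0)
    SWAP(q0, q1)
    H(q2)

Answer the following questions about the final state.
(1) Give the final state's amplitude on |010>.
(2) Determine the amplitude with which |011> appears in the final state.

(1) The amplitude on |010> is -sqrt(2)*I/2.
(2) The amplitude on |011> is -sqrt(2)*I/2.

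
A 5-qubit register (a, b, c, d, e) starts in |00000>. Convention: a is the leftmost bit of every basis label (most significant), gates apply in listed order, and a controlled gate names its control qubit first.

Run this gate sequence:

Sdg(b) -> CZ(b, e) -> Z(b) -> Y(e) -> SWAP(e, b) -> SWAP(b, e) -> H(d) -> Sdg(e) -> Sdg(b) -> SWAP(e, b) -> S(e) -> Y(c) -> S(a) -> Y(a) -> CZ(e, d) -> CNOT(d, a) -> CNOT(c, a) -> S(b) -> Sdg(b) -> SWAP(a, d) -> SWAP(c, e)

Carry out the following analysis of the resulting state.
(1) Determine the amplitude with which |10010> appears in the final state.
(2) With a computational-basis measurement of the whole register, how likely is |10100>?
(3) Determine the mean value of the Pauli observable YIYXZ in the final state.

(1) The amplitude on |10010> is 0.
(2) A full measurement returns |10100> with probability 0.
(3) The expectation value of YIYXZ is 0.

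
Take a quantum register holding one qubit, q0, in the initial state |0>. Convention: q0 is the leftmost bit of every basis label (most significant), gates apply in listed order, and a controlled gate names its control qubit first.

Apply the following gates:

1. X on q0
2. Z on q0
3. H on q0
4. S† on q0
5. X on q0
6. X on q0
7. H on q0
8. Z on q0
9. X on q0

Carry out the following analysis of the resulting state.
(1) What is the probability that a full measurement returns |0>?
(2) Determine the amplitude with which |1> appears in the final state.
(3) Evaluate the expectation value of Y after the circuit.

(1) Outcome |0> occurs with probability 1/2.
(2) |1> carries amplitude -1/2 - I/2 in the final state.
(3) The expectation value of Y is -1.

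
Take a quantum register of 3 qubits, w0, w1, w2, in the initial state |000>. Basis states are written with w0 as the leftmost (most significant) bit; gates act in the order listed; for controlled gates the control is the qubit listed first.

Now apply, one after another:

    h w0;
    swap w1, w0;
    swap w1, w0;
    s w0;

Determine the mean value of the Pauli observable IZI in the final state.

The expectation value of IZI is 1. Key observation: steps 2-3 multiply out to the identity, so the circuit reduces to the remaining gates.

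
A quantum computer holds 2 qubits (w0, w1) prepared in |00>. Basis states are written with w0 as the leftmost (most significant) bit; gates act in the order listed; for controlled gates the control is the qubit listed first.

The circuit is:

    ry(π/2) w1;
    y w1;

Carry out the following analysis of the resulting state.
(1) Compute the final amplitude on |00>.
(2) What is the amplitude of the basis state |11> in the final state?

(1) The amplitude on |00> is -sqrt(2)*I/2.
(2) |11> carries amplitude 0 in the final state.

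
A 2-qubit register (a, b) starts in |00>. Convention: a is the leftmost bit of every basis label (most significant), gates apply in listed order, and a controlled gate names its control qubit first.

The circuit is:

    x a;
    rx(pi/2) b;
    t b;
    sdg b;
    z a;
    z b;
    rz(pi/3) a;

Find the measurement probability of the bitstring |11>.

The probability of measuring |11> is 1/2.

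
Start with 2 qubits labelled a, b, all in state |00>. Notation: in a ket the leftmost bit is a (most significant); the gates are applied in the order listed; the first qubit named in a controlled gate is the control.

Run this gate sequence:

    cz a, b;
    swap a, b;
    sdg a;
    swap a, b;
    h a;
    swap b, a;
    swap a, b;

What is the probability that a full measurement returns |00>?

Outcome |00> occurs with probability 1/2.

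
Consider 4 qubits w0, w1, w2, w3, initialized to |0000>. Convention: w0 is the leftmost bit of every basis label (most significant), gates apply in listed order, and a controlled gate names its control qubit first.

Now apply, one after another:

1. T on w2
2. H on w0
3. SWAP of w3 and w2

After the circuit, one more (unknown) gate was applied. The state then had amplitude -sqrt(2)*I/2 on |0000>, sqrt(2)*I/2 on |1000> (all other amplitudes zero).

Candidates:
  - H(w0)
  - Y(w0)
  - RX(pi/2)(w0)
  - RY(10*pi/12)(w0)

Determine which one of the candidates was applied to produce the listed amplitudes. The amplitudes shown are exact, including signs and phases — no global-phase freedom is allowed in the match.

The unique candidate consistent with the amplitudes is Y(w0).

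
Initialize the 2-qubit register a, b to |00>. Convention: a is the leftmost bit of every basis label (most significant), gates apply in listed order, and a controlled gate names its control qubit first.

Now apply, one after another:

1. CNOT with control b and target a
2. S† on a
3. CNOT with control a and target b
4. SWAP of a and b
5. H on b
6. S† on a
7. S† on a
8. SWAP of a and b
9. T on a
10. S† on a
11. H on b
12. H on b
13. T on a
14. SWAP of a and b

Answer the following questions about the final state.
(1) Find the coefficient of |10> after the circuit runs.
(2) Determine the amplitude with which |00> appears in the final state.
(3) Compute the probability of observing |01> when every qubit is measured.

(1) The amplitude on |10> is 0.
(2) The final state's coefficient on |00> equals sqrt(2)/2.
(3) The probability of measuring |01> is 1/2.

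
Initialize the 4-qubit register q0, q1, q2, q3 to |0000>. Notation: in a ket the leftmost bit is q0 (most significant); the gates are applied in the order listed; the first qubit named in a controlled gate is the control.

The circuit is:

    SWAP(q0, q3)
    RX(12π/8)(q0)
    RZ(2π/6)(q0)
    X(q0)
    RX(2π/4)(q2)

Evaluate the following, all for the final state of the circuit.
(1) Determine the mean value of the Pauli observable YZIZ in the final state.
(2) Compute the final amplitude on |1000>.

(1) In the final state, YZIZ has expectation -1/2.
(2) The amplitude on |1000> is exp(5*I*pi/6)/2.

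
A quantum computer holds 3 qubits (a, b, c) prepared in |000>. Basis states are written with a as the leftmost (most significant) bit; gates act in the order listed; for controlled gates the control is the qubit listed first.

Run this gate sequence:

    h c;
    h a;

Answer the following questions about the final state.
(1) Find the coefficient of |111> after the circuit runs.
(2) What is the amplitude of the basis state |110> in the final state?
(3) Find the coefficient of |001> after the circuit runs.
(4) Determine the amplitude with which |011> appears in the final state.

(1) The amplitude on |111> is 0.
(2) The final state's coefficient on |110> equals 0.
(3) The final state's coefficient on |001> equals 1/2.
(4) The final state's coefficient on |011> equals 0.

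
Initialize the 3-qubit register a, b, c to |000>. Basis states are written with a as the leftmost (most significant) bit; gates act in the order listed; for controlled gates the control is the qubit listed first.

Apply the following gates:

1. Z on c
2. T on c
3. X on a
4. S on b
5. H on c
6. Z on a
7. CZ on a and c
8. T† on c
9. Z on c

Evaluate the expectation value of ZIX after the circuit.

In the final state, ZIX has expectation -sqrt(2)/2.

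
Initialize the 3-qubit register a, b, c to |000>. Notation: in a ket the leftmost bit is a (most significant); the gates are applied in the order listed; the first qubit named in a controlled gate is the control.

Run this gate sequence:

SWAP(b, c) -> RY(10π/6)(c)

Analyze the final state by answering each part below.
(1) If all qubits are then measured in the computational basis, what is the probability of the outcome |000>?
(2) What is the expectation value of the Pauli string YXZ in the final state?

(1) The probability of measuring |000> is 3/4.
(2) The observable YXZ averages to 0.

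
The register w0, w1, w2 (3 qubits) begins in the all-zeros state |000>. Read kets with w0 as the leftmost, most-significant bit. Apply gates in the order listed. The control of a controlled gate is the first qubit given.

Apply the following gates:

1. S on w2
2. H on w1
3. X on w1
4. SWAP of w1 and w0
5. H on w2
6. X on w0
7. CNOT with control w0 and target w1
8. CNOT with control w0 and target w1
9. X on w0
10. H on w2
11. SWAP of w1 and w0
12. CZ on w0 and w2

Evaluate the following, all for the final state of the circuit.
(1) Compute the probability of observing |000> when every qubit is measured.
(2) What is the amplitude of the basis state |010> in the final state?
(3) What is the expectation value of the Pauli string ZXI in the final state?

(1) Outcome |000> occurs with probability 1/2. Key observation: gates 4-11 undo each other exactly, leaving only the rest of the circuit to track.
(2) |010> carries amplitude sqrt(2)/2 in the final state.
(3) The expectation value of ZXI is 1.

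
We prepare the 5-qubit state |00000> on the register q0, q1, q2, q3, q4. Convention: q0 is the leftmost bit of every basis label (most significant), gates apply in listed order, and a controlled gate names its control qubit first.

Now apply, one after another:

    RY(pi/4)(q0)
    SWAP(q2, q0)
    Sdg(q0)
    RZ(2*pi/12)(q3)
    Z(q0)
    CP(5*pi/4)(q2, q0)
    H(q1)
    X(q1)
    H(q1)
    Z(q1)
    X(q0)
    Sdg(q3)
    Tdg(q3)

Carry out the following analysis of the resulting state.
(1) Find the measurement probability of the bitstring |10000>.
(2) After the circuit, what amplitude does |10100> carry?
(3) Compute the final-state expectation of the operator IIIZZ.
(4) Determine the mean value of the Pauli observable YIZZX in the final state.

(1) The probability of measuring |10000> is sqrt(2)/4 + 1/2. Key observation: the block from step 7 through step 10 cancels to the identity and can be dropped.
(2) The amplitude on |10100> is -sqrt(2 - sqrt(2))*exp(11*I*pi/12)/2.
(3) The observable IIIZZ averages to 1.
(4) In the final state, YIZZX has expectation 0.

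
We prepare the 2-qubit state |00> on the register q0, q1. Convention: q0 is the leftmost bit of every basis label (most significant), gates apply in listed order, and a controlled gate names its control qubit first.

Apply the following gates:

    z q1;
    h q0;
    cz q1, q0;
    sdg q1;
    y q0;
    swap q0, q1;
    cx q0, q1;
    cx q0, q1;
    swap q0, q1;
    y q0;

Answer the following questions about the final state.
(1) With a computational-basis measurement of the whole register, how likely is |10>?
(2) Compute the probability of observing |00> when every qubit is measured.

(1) The probability of measuring |10> is 1/2.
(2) A full measurement returns |00> with probability 1/2.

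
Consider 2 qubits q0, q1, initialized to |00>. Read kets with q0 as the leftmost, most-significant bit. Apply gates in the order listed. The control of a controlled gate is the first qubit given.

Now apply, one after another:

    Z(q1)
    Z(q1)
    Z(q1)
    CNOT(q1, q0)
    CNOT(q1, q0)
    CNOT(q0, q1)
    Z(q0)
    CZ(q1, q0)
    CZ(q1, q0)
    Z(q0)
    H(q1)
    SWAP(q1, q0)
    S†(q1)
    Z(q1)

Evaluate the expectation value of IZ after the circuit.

The observable IZ averages to 1.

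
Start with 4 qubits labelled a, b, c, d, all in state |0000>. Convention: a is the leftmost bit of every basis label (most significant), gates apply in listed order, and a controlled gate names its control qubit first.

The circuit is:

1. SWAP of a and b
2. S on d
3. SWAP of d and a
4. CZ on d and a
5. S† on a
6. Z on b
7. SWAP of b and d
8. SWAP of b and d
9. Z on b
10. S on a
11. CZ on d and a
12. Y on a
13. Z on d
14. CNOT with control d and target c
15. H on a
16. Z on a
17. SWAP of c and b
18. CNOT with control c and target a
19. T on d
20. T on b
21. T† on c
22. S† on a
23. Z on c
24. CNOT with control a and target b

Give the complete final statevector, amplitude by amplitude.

After the circuit, the state carries amplitude sqrt(2)*I/2 on |0000>, sqrt(2)/2 on |1100>, and 0 on every other basis state. Key observation: the block from step 4 through step 11 cancels to the identity and can be dropped.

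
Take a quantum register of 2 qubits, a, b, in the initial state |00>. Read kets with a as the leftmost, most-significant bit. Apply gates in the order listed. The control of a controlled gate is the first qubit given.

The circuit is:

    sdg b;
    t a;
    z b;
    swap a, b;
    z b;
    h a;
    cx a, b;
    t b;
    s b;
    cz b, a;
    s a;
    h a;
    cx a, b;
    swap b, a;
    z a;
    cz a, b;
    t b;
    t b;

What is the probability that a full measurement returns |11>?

A full measurement returns |11> with probability 1/4.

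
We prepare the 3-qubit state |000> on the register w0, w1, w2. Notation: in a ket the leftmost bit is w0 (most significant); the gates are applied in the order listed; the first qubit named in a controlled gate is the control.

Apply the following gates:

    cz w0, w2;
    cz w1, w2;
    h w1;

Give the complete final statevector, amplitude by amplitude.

The final amplitudes are sqrt(2)/2 on |000>, sqrt(2)/2 on |010>, and 0 on every other basis state.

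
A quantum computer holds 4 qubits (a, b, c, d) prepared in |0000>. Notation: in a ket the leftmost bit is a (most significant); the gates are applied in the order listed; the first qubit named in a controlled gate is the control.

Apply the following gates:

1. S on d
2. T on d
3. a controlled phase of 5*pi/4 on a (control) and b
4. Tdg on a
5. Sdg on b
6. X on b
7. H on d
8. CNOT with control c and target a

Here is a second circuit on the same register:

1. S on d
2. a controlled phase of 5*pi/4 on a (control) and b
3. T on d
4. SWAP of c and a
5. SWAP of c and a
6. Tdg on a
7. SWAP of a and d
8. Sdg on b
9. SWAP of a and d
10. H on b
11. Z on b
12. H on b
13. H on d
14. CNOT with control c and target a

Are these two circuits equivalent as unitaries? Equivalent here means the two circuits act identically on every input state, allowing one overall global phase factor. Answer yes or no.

Yes, they are equivalent — the unitaries differ by at most a global phase.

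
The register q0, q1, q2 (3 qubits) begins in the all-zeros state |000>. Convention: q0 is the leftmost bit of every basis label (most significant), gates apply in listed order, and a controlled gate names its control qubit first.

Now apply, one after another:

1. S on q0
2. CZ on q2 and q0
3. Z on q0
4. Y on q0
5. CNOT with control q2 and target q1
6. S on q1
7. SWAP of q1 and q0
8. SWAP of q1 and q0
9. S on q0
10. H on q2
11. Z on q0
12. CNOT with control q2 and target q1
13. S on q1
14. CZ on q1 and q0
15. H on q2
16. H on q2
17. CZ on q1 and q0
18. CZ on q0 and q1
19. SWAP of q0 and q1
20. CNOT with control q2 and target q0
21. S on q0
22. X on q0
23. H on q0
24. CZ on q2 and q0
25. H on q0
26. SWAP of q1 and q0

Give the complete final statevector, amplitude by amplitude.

The final amplitudes are -sqrt(2)*I/2 on |101>, sqrt(2)/2 on |110>, and 0 on every other basis state.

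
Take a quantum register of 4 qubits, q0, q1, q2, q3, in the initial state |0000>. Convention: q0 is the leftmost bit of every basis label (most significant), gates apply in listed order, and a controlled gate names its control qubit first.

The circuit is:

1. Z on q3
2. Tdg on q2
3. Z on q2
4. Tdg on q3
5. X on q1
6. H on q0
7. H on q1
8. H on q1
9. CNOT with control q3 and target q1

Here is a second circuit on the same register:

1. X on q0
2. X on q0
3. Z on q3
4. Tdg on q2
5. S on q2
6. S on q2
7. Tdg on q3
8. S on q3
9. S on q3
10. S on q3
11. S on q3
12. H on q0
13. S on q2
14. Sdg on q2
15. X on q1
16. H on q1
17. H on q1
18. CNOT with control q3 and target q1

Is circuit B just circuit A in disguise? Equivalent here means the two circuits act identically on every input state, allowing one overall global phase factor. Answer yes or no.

Yes — the two circuits implement the same unitary up to a global phase.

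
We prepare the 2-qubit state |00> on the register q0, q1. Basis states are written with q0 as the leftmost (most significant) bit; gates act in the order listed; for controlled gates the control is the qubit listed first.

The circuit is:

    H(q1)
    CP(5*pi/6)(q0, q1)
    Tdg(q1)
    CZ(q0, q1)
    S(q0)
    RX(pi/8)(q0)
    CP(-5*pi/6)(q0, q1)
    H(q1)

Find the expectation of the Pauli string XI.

In the final state, XI has expectation -sqrt(2 - sqrt(2))/8.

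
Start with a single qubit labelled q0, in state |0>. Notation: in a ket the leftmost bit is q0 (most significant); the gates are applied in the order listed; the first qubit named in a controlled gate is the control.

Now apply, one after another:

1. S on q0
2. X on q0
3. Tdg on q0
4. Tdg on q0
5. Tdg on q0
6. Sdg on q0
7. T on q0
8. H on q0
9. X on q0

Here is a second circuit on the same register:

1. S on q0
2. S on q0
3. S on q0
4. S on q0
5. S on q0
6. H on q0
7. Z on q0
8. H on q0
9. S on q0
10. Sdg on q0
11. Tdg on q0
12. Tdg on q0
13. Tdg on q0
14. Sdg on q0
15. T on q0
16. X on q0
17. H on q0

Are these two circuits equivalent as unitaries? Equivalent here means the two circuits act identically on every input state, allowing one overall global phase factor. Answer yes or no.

No: there is an input state on which the two circuits produce genuinely different outputs (not merely differing by a phase).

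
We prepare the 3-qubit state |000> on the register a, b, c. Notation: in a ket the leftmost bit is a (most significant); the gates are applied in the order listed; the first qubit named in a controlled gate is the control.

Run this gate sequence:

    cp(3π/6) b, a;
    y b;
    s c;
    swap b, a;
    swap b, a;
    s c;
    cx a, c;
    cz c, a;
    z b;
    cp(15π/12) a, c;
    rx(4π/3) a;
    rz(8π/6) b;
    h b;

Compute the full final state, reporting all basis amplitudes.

The final amplitudes are -sqrt(2)*exp(I*pi/6)/4 on |000>, 0 on |001>, sqrt(2)*exp(I*pi/6)/4 on |010>, 0 on |011>, -sqrt(6)*exp(2*I*pi/3)/4 on |100>, 0 on |101>, sqrt(6)*exp(2*I*pi/3)/4 on |110>, 0 on |111>. Key observation: the block from step 4 through step 5 cancels to the identity and can be dropped.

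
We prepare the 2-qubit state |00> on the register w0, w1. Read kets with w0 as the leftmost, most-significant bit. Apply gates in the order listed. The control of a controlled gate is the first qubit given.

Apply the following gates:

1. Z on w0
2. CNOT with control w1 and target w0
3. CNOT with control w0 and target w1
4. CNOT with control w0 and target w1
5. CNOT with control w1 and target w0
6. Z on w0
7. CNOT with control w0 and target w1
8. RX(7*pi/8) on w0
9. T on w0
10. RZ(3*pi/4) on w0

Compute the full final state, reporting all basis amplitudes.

The final amplitudes are -exp(5*I*pi/8)*sin(pi/16) on |00>, 0 on |01>, exp(I*pi/8)*cos(pi/16) on |10>, 0 on |11>. Key observation: the block from step 1 through step 6 cancels to the identity and can be dropped.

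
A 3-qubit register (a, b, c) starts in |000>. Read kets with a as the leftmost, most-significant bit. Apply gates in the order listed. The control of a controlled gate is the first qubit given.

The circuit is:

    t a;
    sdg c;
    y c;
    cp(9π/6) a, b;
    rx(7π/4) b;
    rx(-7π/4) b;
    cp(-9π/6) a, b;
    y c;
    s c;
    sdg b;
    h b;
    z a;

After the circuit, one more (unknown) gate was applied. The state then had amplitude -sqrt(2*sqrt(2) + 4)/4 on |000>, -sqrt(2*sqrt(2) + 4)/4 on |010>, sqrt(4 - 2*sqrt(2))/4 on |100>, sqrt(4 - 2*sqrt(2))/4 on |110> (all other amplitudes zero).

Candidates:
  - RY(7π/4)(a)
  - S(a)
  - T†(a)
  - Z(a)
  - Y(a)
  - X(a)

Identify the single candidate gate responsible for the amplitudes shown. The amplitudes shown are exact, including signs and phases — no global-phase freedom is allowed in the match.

The unique candidate consistent with the amplitudes is RY(7π/4)(a). Key observation: the block from step 2 through step 9 cancels to the identity and can be dropped.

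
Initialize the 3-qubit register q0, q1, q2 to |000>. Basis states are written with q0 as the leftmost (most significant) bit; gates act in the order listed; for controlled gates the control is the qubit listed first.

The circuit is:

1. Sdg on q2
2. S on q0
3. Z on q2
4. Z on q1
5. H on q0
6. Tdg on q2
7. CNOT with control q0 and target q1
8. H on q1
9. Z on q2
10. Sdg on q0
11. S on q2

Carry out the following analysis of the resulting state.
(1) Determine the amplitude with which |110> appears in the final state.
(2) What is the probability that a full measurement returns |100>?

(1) |110> carries amplitude I/2 in the final state.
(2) The probability of measuring |100> is 1/4.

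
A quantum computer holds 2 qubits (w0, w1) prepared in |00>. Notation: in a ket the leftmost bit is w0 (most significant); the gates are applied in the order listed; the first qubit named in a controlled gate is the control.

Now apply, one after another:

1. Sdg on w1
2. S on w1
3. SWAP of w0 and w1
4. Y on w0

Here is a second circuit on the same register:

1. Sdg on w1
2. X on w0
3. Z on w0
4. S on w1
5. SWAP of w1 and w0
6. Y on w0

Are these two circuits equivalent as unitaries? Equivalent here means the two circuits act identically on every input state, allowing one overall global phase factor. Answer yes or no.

No: there is an input state on which the two circuits produce genuinely different outputs (not merely differing by a phase).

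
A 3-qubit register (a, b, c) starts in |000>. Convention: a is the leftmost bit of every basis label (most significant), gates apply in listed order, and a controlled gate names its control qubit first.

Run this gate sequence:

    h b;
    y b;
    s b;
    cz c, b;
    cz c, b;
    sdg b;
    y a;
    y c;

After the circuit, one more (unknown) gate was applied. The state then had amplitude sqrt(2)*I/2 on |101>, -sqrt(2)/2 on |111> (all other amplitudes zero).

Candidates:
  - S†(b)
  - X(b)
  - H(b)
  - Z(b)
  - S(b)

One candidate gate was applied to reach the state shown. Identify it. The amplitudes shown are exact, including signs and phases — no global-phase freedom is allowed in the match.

It was S†(b) that produced the state shown. Key observation: the block from step 3 through step 6 cancels to the identity and can be dropped.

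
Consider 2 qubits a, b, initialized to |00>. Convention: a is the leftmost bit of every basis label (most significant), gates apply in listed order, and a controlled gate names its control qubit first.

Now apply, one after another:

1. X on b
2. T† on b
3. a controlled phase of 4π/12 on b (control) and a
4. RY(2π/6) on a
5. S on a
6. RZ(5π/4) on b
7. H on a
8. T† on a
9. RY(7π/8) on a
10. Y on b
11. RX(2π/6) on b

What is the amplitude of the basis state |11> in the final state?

|11> carries amplitude -sqrt(6)*exp(3*I*pi/8)*sin(7*pi/16)/8 - sqrt(2)*I*exp(3*I*pi/8)*sin(7*pi/16)/8 - sqrt(6)*exp(I*pi/8)*cos(7*pi/16)/8 + sqrt(2)*I*exp(I*pi/8)*cos(7*pi/16)/8 in the final state.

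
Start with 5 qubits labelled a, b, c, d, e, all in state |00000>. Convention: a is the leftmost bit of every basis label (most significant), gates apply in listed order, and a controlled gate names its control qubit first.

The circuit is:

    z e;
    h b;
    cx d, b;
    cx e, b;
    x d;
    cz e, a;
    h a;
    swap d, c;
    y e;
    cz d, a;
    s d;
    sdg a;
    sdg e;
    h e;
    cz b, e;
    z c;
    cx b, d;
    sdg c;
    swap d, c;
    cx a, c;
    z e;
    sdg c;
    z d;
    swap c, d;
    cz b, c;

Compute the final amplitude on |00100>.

The amplitude on |00100> is -sqrt(2)*I/4.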